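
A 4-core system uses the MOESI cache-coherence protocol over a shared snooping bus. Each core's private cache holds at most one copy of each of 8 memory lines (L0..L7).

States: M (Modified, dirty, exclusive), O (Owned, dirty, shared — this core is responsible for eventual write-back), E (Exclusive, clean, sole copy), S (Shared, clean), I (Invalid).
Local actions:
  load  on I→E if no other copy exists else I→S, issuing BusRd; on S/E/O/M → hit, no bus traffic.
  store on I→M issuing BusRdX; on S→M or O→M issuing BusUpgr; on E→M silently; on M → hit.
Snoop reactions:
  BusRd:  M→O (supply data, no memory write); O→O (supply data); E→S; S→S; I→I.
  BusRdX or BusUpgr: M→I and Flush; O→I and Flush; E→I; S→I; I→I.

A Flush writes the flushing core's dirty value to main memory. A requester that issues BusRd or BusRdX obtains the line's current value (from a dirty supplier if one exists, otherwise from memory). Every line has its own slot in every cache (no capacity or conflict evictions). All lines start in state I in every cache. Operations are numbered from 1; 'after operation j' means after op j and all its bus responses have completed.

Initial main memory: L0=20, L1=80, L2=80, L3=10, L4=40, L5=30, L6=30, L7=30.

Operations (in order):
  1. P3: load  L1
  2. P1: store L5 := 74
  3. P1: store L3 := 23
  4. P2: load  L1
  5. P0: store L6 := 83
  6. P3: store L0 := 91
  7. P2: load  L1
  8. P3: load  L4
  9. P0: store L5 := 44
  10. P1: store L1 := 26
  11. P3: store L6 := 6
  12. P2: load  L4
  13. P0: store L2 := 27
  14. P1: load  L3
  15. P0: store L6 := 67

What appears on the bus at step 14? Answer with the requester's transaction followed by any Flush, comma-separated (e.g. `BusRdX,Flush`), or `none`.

bus = none

1. P3: load  L1  bus=[BusRd]  L1: P0=I P1=I P2=I P3=E  mem[L1]=80
2. P1: store L5 := 74  bus=[BusRdX]  L5: P0=I P1=M P2=I P3=I  mem[L5]=30
3. P1: store L3 := 23  bus=[BusRdX]  L3: P0=I P1=M P2=I P3=I  mem[L3]=10
4. P2: load  L1  bus=[BusRd]  L1: P0=I P1=I P2=S P3=S  mem[L1]=80
5. P0: store L6 := 83  bus=[BusRdX]  L6: P0=M P1=I P2=I P3=I  mem[L6]=30
6. P3: store L0 := 91  bus=[BusRdX]  L0: P0=I P1=I P2=I P3=M  mem[L0]=20
7. P2: load  L1  bus=[-]  L1: P0=I P1=I P2=S P3=S  mem[L1]=80
8. P3: load  L4  bus=[BusRd]  L4: P0=I P1=I P2=I P3=E  mem[L4]=40
9. P0: store L5 := 44  bus=[BusRdX,Flush]  L5: P0=M P1=I P2=I P3=I  mem[L5]=74
10. P1: store L1 := 26  bus=[BusRdX]  L1: P0=I P1=M P2=I P3=I  mem[L1]=80
11. P3: store L6 := 6  bus=[BusRdX,Flush]  L6: P0=I P1=I P2=I P3=M  mem[L6]=83
12. P2: load  L4  bus=[BusRd]  L4: P0=I P1=I P2=S P3=S  mem[L4]=40
13. P0: store L2 := 27  bus=[BusRdX]  L2: P0=M P1=I P2=I P3=I  mem[L2]=80
14. P1: load  L3  bus=[-]  L3: P0=I P1=M P2=I P3=I  mem[L3]=10
15. P0: store L6 := 67  bus=[BusRdX,Flush]  L6: P0=M P1=I P2=I P3=I  mem[L6]=6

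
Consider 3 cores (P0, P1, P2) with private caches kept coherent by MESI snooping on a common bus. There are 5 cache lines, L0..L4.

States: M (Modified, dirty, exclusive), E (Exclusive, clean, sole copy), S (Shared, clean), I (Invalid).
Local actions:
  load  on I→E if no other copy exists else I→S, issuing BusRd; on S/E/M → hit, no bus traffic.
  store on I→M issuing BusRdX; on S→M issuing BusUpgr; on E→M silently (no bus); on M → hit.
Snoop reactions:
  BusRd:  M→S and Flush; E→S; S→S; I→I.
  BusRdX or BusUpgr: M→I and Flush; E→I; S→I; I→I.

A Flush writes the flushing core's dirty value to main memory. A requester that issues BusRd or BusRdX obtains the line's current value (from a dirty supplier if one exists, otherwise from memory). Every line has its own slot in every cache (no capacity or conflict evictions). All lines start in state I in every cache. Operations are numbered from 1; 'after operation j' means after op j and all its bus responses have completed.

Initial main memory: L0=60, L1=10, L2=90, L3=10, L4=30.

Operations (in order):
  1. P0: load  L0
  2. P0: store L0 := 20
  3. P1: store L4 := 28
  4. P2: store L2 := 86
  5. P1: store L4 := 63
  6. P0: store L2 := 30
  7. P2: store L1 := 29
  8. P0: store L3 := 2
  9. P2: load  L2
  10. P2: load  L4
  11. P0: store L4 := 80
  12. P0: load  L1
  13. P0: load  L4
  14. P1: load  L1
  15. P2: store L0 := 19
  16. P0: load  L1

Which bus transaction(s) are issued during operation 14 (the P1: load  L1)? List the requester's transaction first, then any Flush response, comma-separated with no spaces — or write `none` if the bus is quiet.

bus = BusRd

step 1: P0: load  L0  ⟶  EII  (L0)  txn=BusRd  M[L0]=60
step 2: P0: store L0 := 20  ⟶  MII  (L0)  txn=∅  M[L0]=60
step 3: P1: store L4 := 28  ⟶  IMI  (L4)  txn=BusRdX  M[L4]=30
step 4: P2: store L2 := 86  ⟶  IIM  (L2)  txn=BusRdX  M[L2]=90
step 5: P1: store L4 := 63  ⟶  IMI  (L4)  txn=∅  M[L4]=30
step 6: P0: store L2 := 30  ⟶  MII  (L2)  txn=BusRdX+Flush  M[L2]=86
step 7: P2: store L1 := 29  ⟶  IIM  (L1)  txn=BusRdX  M[L1]=10
step 8: P0: store L3 := 2  ⟶  MII  (L3)  txn=BusRdX  M[L3]=10
step 9: P2: load  L2  ⟶  SIS  (L2)  txn=BusRd+Flush  M[L2]=30
step 10: P2: load  L4  ⟶  ISS  (L4)  txn=BusRd+Flush  M[L4]=63
step 11: P0: store L4 := 80  ⟶  MII  (L4)  txn=BusRdX  M[L4]=63
step 12: P0: load  L1  ⟶  SIS  (L1)  txn=BusRd+Flush  M[L1]=29
step 13: P0: load  L4  ⟶  MII  (L4)  txn=∅  M[L4]=63
step 14: P1: load  L1  ⟶  SSS  (L1)  txn=BusRd  M[L1]=29
step 15: P2: store L0 := 19  ⟶  IIM  (L0)  txn=BusRdX+Flush  M[L0]=20
step 16: P0: load  L1  ⟶  SSS  (L1)  txn=∅  M[L1]=29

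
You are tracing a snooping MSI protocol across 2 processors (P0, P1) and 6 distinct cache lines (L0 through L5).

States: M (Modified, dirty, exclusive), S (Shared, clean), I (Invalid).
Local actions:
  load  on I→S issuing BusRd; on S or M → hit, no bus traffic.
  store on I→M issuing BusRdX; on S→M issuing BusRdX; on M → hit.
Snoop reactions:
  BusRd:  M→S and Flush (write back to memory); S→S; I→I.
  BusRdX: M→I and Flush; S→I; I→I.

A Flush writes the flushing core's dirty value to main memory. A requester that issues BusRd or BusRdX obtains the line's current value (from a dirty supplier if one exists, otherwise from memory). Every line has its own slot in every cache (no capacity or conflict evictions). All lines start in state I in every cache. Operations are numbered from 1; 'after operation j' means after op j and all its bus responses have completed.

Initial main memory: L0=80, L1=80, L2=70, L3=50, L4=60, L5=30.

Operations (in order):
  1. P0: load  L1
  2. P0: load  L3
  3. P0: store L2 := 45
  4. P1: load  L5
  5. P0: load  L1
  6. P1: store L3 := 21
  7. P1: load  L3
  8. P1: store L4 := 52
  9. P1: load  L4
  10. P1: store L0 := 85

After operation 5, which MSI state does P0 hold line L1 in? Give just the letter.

1. P0: load  L1  bus=[BusRd]  L1: P0=S P1=I  mem[L1]=80
2. P0: load  L3  bus=[BusRd]  L3: P0=S P1=I  mem[L3]=50
3. P0: store L2 := 45  bus=[BusRdX]  L2: P0=M P1=I  mem[L2]=70
4. P1: load  L5  bus=[BusRd]  L5: P0=I P1=S  mem[L5]=30
5. P0: load  L1  bus=[-]  L1: P0=S P1=I  mem[L1]=80
6. P1: store L3 := 21  bus=[BusRdX]  L3: P0=I P1=M  mem[L3]=50
7. P1: load  L3  bus=[-]  L3: P0=I P1=M  mem[L3]=50
8. P1: store L4 := 52  bus=[BusRdX]  L4: P0=I P1=M  mem[L4]=60
9. P1: load  L4  bus=[-]  L4: P0=I P1=M  mem[L4]=60
10. P1: store L0 := 85  bus=[BusRdX]  L0: P0=I P1=M  mem[L0]=80

state = S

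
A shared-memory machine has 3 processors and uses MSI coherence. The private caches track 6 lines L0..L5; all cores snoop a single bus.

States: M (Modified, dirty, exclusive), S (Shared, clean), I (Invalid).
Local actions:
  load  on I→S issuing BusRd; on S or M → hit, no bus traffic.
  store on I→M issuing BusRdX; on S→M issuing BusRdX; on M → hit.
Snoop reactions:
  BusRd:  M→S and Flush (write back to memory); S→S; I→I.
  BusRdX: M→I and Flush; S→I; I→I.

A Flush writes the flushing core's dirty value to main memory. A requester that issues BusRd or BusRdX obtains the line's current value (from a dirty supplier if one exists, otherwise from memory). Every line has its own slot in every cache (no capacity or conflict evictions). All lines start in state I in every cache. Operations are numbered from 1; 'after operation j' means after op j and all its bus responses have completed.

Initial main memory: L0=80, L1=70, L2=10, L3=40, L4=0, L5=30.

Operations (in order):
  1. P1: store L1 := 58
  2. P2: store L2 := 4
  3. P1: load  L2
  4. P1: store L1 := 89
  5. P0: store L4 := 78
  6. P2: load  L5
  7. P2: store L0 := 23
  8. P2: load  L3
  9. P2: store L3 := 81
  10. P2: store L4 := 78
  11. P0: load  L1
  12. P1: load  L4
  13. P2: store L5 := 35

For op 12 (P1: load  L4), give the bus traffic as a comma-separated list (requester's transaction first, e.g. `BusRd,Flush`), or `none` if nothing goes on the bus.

1. P1: store L1 := 58  bus=[BusRdX]  L1: P0=I P1=M P2=I  mem[L1]=70
2. P2: store L2 := 4  bus=[BusRdX]  L2: P0=I P1=I P2=M  mem[L2]=10
3. P1: load  L2  bus=[BusRd,Flush]  L2: P0=I P1=S P2=S  mem[L2]=4
4. P1: store L1 := 89  bus=[-]  L1: P0=I P1=M P2=I  mem[L1]=70
5. P0: store L4 := 78  bus=[BusRdX]  L4: P0=M P1=I P2=I  mem[L4]=0
6. P2: load  L5  bus=[BusRd]  L5: P0=I P1=I P2=S  mem[L5]=30
7. P2: store L0 := 23  bus=[BusRdX]  L0: P0=I P1=I P2=M  mem[L0]=80
8. P2: load  L3  bus=[BusRd]  L3: P0=I P1=I P2=S  mem[L3]=40
9. P2: store L3 := 81  bus=[BusRdX]  L3: P0=I P1=I P2=M  mem[L3]=40
10. P2: store L4 := 78  bus=[BusRdX,Flush]  L4: P0=I P1=I P2=M  mem[L4]=78
11. P0: load  L1  bus=[BusRd,Flush]  L1: P0=S P1=S P2=I  mem[L1]=89
12. P1: load  L4  bus=[BusRd,Flush]  L4: P0=I P1=S P2=S  mem[L4]=78
13. P2: store L5 := 35  bus=[BusRdX]  L5: P0=I P1=I P2=M  mem[L5]=30

bus = BusRd,Flush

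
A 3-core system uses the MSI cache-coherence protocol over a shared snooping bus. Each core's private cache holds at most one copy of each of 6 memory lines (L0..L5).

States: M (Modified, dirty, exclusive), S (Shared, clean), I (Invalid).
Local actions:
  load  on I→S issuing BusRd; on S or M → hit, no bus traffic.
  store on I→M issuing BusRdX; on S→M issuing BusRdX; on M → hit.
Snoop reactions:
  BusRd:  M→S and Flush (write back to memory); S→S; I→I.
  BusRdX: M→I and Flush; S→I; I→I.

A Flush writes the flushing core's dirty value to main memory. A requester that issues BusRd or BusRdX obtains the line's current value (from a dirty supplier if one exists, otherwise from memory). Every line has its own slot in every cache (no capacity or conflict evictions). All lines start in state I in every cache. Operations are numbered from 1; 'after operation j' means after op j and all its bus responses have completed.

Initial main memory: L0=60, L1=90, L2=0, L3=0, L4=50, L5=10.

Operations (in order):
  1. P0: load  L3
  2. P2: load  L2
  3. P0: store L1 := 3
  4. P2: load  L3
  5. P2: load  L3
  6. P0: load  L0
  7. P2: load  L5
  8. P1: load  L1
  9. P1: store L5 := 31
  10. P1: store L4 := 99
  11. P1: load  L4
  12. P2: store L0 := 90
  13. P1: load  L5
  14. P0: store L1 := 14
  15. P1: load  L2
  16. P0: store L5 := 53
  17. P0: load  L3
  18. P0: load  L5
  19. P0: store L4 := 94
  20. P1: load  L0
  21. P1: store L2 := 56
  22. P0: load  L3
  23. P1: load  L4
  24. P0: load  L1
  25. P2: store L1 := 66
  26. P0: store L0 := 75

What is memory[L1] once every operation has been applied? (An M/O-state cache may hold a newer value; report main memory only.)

step 1: P0: load  L3  ⟶  SII  (L3)  txn=BusRd  M[L3]=0
step 2: P2: load  L2  ⟶  IIS  (L2)  txn=BusRd  M[L2]=0
step 3: P0: store L1 := 3  ⟶  MII  (L1)  txn=BusRdX  M[L1]=90
step 4: P2: load  L3  ⟶  SIS  (L3)  txn=BusRd  M[L3]=0
step 5: P2: load  L3  ⟶  SIS  (L3)  txn=∅  M[L3]=0
step 6: P0: load  L0  ⟶  SII  (L0)  txn=BusRd  M[L0]=60
step 7: P2: load  L5  ⟶  IIS  (L5)  txn=BusRd  M[L5]=10
step 8: P1: load  L1  ⟶  SSI  (L1)  txn=BusRd+Flush  M[L1]=3
step 9: P1: store L5 := 31  ⟶  IMI  (L5)  txn=BusRdX  M[L5]=10
step 10: P1: store L4 := 99  ⟶  IMI  (L4)  txn=BusRdX  M[L4]=50
step 11: P1: load  L4  ⟶  IMI  (L4)  txn=∅  M[L4]=50
step 12: P2: store L0 := 90  ⟶  IIM  (L0)  txn=BusRdX  M[L0]=60
step 13: P1: load  L5  ⟶  IMI  (L5)  txn=∅  M[L5]=10
step 14: P0: store L1 := 14  ⟶  MII  (L1)  txn=BusRdX  M[L1]=3
step 15: P1: load  L2  ⟶  ISS  (L2)  txn=BusRd  M[L2]=0
step 16: P0: store L5 := 53  ⟶  MII  (L5)  txn=BusRdX+Flush  M[L5]=31
step 17: P0: load  L3  ⟶  SIS  (L3)  txn=∅  M[L3]=0
step 18: P0: load  L5  ⟶  MII  (L5)  txn=∅  M[L5]=31
step 19: P0: store L4 := 94  ⟶  MII  (L4)  txn=BusRdX+Flush  M[L4]=99
step 20: P1: load  L0  ⟶  ISS  (L0)  txn=BusRd+Flush  M[L0]=90
step 21: P1: store L2 := 56  ⟶  IMI  (L2)  txn=BusRdX  M[L2]=0
step 22: P0: load  L3  ⟶  SIS  (L3)  txn=∅  M[L3]=0
step 23: P1: load  L4  ⟶  SSI  (L4)  txn=BusRd+Flush  M[L4]=94
step 24: P0: load  L1  ⟶  MII  (L1)  txn=∅  M[L1]=3
step 25: P2: store L1 := 66  ⟶  IIM  (L1)  txn=BusRdX+Flush  M[L1]=14
step 26: P0: store L0 := 75  ⟶  MII  (L0)  txn=BusRdX  M[L0]=90

memory[L1] = 14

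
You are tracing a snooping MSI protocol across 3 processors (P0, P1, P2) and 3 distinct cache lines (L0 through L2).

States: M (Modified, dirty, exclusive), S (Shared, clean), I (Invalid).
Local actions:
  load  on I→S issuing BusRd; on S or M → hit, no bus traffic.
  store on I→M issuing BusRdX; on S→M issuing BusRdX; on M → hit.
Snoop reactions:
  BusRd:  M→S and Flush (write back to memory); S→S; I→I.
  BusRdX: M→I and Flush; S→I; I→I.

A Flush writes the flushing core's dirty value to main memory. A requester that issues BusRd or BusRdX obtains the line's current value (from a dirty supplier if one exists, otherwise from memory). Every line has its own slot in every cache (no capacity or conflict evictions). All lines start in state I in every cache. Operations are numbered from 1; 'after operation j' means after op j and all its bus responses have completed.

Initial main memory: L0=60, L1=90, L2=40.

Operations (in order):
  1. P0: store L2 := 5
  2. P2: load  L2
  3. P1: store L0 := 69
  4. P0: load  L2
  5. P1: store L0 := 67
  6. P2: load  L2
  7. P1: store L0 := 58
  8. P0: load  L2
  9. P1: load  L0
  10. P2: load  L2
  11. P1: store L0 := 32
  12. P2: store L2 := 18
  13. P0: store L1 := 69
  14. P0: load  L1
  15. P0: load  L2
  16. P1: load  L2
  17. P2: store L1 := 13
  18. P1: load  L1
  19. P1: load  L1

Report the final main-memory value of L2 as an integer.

memory[L2] = 18

step 1: P0: store L2 := 5  ⟶  MII  (L2)  txn=BusRdX  M[L2]=40
step 2: P2: load  L2  ⟶  SIS  (L2)  txn=BusRd+Flush  M[L2]=5
step 3: P1: store L0 := 69  ⟶  IMI  (L0)  txn=BusRdX  M[L0]=60
step 4: P0: load  L2  ⟶  SIS  (L2)  txn=∅  M[L2]=5
step 5: P1: store L0 := 67  ⟶  IMI  (L0)  txn=∅  M[L0]=60
step 6: P2: load  L2  ⟶  SIS  (L2)  txn=∅  M[L2]=5
step 7: P1: store L0 := 58  ⟶  IMI  (L0)  txn=∅  M[L0]=60
step 8: P0: load  L2  ⟶  SIS  (L2)  txn=∅  M[L2]=5
step 9: P1: load  L0  ⟶  IMI  (L0)  txn=∅  M[L0]=60
step 10: P2: load  L2  ⟶  SIS  (L2)  txn=∅  M[L2]=5
step 11: P1: store L0 := 32  ⟶  IMI  (L0)  txn=∅  M[L0]=60
step 12: P2: store L2 := 18  ⟶  IIM  (L2)  txn=BusRdX  M[L2]=5
step 13: P0: store L1 := 69  ⟶  MII  (L1)  txn=BusRdX  M[L1]=90
step 14: P0: load  L1  ⟶  MII  (L1)  txn=∅  M[L1]=90
step 15: P0: load  L2  ⟶  SIS  (L2)  txn=BusRd+Flush  M[L2]=18
step 16: P1: load  L2  ⟶  SSS  (L2)  txn=BusRd  M[L2]=18
step 17: P2: store L1 := 13  ⟶  IIM  (L1)  txn=BusRdX+Flush  M[L1]=69
step 18: P1: load  L1  ⟶  ISS  (L1)  txn=BusRd+Flush  M[L1]=13
step 19: P1: load  L1  ⟶  ISS  (L1)  txn=∅  M[L1]=13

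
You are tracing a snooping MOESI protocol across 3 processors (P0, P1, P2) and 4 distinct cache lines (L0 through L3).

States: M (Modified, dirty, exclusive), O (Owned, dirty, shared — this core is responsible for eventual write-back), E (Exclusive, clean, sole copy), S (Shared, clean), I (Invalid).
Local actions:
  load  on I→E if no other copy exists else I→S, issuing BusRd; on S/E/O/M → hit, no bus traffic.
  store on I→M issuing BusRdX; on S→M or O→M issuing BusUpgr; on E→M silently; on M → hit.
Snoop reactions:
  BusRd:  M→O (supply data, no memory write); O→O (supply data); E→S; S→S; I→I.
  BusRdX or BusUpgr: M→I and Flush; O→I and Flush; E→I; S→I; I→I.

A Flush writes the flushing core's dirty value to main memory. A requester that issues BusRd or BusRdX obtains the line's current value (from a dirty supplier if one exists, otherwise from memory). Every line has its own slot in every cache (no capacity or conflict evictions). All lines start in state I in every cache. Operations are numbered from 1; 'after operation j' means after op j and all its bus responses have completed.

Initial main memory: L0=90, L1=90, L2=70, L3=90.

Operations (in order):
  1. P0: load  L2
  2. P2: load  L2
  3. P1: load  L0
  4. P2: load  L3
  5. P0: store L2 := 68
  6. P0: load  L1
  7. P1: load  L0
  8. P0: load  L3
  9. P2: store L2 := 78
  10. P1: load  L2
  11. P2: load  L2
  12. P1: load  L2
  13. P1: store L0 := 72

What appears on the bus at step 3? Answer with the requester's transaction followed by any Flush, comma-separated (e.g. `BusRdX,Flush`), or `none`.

bus = BusRd

[1] P0: load  L2 | P0:E(70), P1:I, P2:I | bus: BusRd
[2] P2: load  L2 | P0:S(70), P1:I, P2:S(70) | bus: BusRd
[3] P1: load  L0 | P0:I, P1:E(90), P2:I | bus: BusRd
[4] P2: load  L3 | P0:I, P1:I, P2:E(90) | bus: BusRd
[5] P0: store L2 := 68 | P0:M(68), P1:I, P2:I | bus: BusUpgr
[6] P0: load  L1 | P0:E(90), P1:I, P2:I | bus: BusRd
[7] P1: load  L0 | P0:I, P1:E(90), P2:I | bus: none
[8] P0: load  L3 | P0:S(90), P1:I, P2:S(90) | bus: BusRd
[9] P2: store L2 := 78 | P0:I, P1:I, P2:M(78) | bus: BusRdX,Flush
[10] P1: load  L2 | P0:I, P1:S(78), P2:O(78) | bus: BusRd
[11] P2: load  L2 | P0:I, P1:S(78), P2:O(78) | bus: none
[12] P1: load  L2 | P0:I, P1:S(78), P2:O(78) | bus: none
[13] P1: store L0 := 72 | P0:I, P1:M(72), P2:I | bus: none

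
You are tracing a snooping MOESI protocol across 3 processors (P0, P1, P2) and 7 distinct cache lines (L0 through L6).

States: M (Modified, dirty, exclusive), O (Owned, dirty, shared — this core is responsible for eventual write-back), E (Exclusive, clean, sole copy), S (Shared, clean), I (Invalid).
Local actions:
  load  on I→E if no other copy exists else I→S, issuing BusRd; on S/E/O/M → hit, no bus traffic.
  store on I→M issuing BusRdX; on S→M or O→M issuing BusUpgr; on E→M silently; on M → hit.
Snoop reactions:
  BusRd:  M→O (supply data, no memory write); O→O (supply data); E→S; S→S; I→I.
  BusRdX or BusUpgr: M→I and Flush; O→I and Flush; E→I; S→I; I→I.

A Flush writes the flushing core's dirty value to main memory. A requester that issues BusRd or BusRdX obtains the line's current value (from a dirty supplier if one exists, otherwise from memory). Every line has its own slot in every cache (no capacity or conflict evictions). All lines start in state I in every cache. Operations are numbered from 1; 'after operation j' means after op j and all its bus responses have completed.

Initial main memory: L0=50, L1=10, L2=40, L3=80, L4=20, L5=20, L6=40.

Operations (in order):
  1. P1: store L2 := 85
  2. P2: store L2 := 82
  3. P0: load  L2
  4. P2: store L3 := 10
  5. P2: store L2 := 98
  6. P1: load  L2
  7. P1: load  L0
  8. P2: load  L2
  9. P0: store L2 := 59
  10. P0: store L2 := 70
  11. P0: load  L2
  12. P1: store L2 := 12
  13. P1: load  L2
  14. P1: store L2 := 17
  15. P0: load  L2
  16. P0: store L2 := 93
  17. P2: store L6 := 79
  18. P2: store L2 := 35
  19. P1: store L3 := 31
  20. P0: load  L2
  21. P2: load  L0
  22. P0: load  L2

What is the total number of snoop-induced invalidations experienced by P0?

invalidations = 3

step 1: P1: store L2 := 85  ⟶  IMI  (L2)  txn=BusRdX  M[L2]=40
step 2: P2: store L2 := 82  ⟶  IIM  (L2)  txn=BusRdX+Flush  M[L2]=85
step 3: P0: load  L2  ⟶  SIO  (L2)  txn=BusRd  M[L2]=85
step 4: P2: store L3 := 10  ⟶  IIM  (L3)  txn=BusRdX  M[L3]=80
step 5: P2: store L2 := 98  ⟶  IIM  (L2)  txn=BusUpgr  M[L2]=85
step 6: P1: load  L2  ⟶  ISO  (L2)  txn=BusRd  M[L2]=85
step 7: P1: load  L0  ⟶  IEI  (L0)  txn=BusRd  M[L0]=50
step 8: P2: load  L2  ⟶  ISO  (L2)  txn=∅  M[L2]=85
step 9: P0: store L2 := 59  ⟶  MII  (L2)  txn=BusRdX+Flush  M[L2]=98
step 10: P0: store L2 := 70  ⟶  MII  (L2)  txn=∅  M[L2]=98
step 11: P0: load  L2  ⟶  MII  (L2)  txn=∅  M[L2]=98
step 12: P1: store L2 := 12  ⟶  IMI  (L2)  txn=BusRdX+Flush  M[L2]=70
step 13: P1: load  L2  ⟶  IMI  (L2)  txn=∅  M[L2]=70
step 14: P1: store L2 := 17  ⟶  IMI  (L2)  txn=∅  M[L2]=70
step 15: P0: load  L2  ⟶  SOI  (L2)  txn=BusRd  M[L2]=70
step 16: P0: store L2 := 93  ⟶  MII  (L2)  txn=BusUpgr+Flush  M[L2]=17
step 17: P2: store L6 := 79  ⟶  IIM  (L6)  txn=BusRdX  M[L6]=40
step 18: P2: store L2 := 35  ⟶  IIM  (L2)  txn=BusRdX+Flush  M[L2]=93
step 19: P1: store L3 := 31  ⟶  IMI  (L3)  txn=BusRdX+Flush  M[L3]=10
step 20: P0: load  L2  ⟶  SIO  (L2)  txn=BusRd  M[L2]=93
step 21: P2: load  L0  ⟶  ISS  (L0)  txn=BusRd  M[L0]=50
step 22: P0: load  L2  ⟶  SIO  (L2)  txn=∅  M[L2]=93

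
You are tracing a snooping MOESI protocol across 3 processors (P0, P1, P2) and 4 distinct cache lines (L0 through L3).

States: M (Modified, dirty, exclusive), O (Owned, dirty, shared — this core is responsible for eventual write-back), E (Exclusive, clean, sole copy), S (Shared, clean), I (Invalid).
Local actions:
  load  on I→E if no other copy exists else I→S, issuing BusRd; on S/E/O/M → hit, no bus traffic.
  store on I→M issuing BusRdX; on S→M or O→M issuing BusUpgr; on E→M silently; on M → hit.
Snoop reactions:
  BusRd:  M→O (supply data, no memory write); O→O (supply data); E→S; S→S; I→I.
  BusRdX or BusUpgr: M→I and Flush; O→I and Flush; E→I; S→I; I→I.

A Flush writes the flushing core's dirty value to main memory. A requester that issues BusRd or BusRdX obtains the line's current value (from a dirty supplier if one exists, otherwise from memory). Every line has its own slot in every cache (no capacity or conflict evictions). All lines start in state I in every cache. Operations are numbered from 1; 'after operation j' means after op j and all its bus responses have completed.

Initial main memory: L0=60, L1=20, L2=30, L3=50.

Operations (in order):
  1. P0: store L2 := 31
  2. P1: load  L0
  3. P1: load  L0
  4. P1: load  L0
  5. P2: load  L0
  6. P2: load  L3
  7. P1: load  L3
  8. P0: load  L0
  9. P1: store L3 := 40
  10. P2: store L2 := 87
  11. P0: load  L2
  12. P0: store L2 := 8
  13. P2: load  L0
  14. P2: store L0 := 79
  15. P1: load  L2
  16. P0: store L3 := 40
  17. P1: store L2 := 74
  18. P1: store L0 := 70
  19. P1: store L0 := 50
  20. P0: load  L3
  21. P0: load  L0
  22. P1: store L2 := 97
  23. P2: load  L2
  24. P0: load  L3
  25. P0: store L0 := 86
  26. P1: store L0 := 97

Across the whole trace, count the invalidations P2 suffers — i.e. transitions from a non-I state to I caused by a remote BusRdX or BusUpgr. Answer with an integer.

  op1 P0: store L2 := 31 → M/I/I on L2; bus BusRdX; mem=30
  op2 P1: load  L0 → I/E/I on L0; bus BusRd; mem=60
  op3 P1: load  L0 → I/E/I on L0; bus (none); mem=60
  op4 P1: load  L0 → I/E/I on L0; bus (none); mem=60
  op5 P2: load  L0 → I/S/S on L0; bus BusRd; mem=60
  op6 P2: load  L3 → I/I/E on L3; bus BusRd; mem=50
  op7 P1: load  L3 → I/S/S on L3; bus BusRd; mem=50
  op8 P0: load  L0 → S/S/S on L0; bus BusRd; mem=60
  op9 P1: store L3 := 40 → I/M/I on L3; bus BusUpgr; mem=50
  op10 P2: store L2 := 87 → I/I/M on L2; bus BusRdX Flush; mem=31
  op11 P0: load  L2 → S/I/O on L2; bus BusRd; mem=31
  op12 P0: store L2 := 8 → M/I/I on L2; bus BusUpgr Flush; mem=87
  op13 P2: load  L0 → S/S/S on L0; bus (none); mem=60
  op14 P2: store L0 := 79 → I/I/M on L0; bus BusUpgr; mem=60
  op15 P1: load  L2 → O/S/I on L2; bus BusRd; mem=87
  op16 P0: store L3 := 40 → M/I/I on L3; bus BusRdX Flush; mem=40
  op17 P1: store L2 := 74 → I/M/I on L2; bus BusUpgr Flush; mem=8
  op18 P1: store L0 := 70 → I/M/I on L0; bus BusRdX Flush; mem=79
  op19 P1: store L0 := 50 → I/M/I on L0; bus (none); mem=79
  op20 P0: load  L3 → M/I/I on L3; bus (none); mem=40
  op21 P0: load  L0 → S/O/I on L0; bus BusRd; mem=79
  op22 P1: store L2 := 97 → I/M/I on L2; bus (none); mem=8
  op23 P2: load  L2 → I/O/S on L2; bus BusRd; mem=8
  op24 P0: load  L3 → M/I/I on L3; bus (none); mem=40
  op25 P0: store L0 := 86 → M/I/I on L0; bus BusUpgr Flush; mem=50
  op26 P1: store L0 := 97 → I/M/I on L0; bus BusRdX Flush; mem=86

invalidations = 3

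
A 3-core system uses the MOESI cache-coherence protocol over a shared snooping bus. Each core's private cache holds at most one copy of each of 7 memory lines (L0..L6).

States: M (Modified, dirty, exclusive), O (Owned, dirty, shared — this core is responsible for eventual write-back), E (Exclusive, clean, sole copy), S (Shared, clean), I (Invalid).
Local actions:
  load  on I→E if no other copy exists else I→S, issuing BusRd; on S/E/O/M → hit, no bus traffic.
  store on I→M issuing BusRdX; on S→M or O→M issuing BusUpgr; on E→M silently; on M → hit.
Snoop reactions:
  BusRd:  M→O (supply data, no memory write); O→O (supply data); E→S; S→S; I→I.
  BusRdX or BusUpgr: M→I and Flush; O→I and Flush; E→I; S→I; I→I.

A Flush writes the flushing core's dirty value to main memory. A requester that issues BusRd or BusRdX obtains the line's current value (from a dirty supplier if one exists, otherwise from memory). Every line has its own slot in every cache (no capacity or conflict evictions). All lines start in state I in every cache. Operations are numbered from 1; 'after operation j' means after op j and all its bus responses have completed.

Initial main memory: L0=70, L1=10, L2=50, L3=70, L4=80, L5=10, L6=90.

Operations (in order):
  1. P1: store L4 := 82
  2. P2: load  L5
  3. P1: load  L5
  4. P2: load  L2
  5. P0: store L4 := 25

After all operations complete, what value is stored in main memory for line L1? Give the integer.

memory[L1] = 10

  op1 P1: store L4 := 82 → I/M/I on L4; bus BusRdX; mem=80
  op2 P2: load  L5 → I/I/E on L5; bus BusRd; mem=10
  op3 P1: load  L5 → I/S/S on L5; bus BusRd; mem=10
  op4 P2: load  L2 → I/I/E on L2; bus BusRd; mem=50
  op5 P0: store L4 := 25 → M/I/I on L4; bus BusRdX Flush; mem=82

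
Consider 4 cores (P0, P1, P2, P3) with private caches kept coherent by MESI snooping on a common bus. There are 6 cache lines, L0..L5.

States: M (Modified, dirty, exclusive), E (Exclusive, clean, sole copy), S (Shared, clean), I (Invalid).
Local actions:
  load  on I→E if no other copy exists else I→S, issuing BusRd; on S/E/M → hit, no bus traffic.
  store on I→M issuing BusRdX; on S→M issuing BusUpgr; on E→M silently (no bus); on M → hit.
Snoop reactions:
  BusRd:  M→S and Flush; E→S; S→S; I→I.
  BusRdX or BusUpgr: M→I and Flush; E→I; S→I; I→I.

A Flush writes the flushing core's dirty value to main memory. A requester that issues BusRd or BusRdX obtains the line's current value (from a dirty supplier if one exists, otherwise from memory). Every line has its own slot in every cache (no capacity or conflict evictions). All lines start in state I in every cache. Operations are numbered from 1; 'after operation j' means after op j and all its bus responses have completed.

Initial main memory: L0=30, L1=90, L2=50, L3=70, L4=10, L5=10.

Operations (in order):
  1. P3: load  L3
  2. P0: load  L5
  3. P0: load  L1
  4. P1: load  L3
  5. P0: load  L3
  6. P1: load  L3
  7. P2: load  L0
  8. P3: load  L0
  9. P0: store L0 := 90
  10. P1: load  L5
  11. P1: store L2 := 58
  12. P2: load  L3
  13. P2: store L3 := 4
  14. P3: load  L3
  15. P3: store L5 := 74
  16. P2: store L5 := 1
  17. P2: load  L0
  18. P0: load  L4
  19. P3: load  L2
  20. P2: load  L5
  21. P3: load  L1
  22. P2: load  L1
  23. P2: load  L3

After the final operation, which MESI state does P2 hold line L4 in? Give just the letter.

step 1: P3: load  L3  ⟶  IIIE  (L3)  txn=BusRd  M[L3]=70
step 2: P0: load  L5  ⟶  EIII  (L5)  txn=BusRd  M[L5]=10
step 3: P0: load  L1  ⟶  EIII  (L1)  txn=BusRd  M[L1]=90
step 4: P1: load  L3  ⟶  ISIS  (L3)  txn=BusRd  M[L3]=70
step 5: P0: load  L3  ⟶  SSIS  (L3)  txn=BusRd  M[L3]=70
step 6: P1: load  L3  ⟶  SSIS  (L3)  txn=∅  M[L3]=70
step 7: P2: load  L0  ⟶  IIEI  (L0)  txn=BusRd  M[L0]=30
step 8: P3: load  L0  ⟶  IISS  (L0)  txn=BusRd  M[L0]=30
step 9: P0: store L0 := 90  ⟶  MIII  (L0)  txn=BusRdX  M[L0]=30
step 10: P1: load  L5  ⟶  SSII  (L5)  txn=BusRd  M[L5]=10
step 11: P1: store L2 := 58  ⟶  IMII  (L2)  txn=BusRdX  M[L2]=50
step 12: P2: load  L3  ⟶  SSSS  (L3)  txn=BusRd  M[L3]=70
step 13: P2: store L3 := 4  ⟶  IIMI  (L3)  txn=BusUpgr  M[L3]=70
step 14: P3: load  L3  ⟶  IISS  (L3)  txn=BusRd+Flush  M[L3]=4
step 15: P3: store L5 := 74  ⟶  IIIM  (L5)  txn=BusRdX  M[L5]=10
step 16: P2: store L5 := 1  ⟶  IIMI  (L5)  txn=BusRdX+Flush  M[L5]=74
step 17: P2: load  L0  ⟶  SISI  (L0)  txn=BusRd+Flush  M[L0]=90
step 18: P0: load  L4  ⟶  EIII  (L4)  txn=BusRd  M[L4]=10
step 19: P3: load  L2  ⟶  ISIS  (L2)  txn=BusRd+Flush  M[L2]=58
step 20: P2: load  L5  ⟶  IIMI  (L5)  txn=∅  M[L5]=74
step 21: P3: load  L1  ⟶  SIIS  (L1)  txn=BusRd  M[L1]=90
step 22: P2: load  L1  ⟶  SISS  (L1)  txn=BusRd  M[L1]=90
step 23: P2: load  L3  ⟶  IISS  (L3)  txn=∅  M[L3]=4

state = I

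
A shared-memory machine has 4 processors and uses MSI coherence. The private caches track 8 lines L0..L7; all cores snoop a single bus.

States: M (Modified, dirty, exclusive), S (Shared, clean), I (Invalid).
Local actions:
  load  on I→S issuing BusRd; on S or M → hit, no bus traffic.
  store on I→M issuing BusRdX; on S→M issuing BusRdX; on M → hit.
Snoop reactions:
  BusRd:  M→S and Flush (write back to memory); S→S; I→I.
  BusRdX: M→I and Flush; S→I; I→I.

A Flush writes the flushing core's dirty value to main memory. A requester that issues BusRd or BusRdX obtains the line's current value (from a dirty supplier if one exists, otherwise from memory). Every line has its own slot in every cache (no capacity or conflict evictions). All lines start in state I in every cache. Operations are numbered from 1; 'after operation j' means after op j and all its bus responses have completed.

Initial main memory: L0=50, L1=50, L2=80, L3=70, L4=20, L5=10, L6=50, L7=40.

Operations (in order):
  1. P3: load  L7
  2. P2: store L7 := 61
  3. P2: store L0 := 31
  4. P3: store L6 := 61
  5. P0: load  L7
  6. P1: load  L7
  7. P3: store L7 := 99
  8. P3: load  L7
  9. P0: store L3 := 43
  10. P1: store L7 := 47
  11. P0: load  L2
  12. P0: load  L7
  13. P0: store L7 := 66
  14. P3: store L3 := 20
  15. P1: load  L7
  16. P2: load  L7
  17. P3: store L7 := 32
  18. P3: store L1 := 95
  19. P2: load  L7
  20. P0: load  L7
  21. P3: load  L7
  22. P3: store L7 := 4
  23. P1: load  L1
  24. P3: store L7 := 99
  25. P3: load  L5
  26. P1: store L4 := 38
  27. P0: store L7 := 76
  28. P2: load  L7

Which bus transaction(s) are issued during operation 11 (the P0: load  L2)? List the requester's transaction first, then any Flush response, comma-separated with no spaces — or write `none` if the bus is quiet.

step 1: P3: load  L7  ⟶  IIIS  (L7)  txn=BusRd  M[L7]=40
step 2: P2: store L7 := 61  ⟶  IIMI  (L7)  txn=BusRdX  M[L7]=40
step 3: P2: store L0 := 31  ⟶  IIMI  (L0)  txn=BusRdX  M[L0]=50
step 4: P3: store L6 := 61  ⟶  IIIM  (L6)  txn=BusRdX  M[L6]=50
step 5: P0: load  L7  ⟶  SISI  (L7)  txn=BusRd+Flush  M[L7]=61
step 6: P1: load  L7  ⟶  SSSI  (L7)  txn=BusRd  M[L7]=61
step 7: P3: store L7 := 99  ⟶  IIIM  (L7)  txn=BusRdX  M[L7]=61
step 8: P3: load  L7  ⟶  IIIM  (L7)  txn=∅  M[L7]=61
step 9: P0: store L3 := 43  ⟶  MIII  (L3)  txn=BusRdX  M[L3]=70
step 10: P1: store L7 := 47  ⟶  IMII  (L7)  txn=BusRdX+Flush  M[L7]=99
step 11: P0: load  L2  ⟶  SIII  (L2)  txn=BusRd  M[L2]=80
step 12: P0: load  L7  ⟶  SSII  (L7)  txn=BusRd+Flush  M[L7]=47
step 13: P0: store L7 := 66  ⟶  MIII  (L7)  txn=BusRdX  M[L7]=47
step 14: P3: store L3 := 20  ⟶  IIIM  (L3)  txn=BusRdX+Flush  M[L3]=43
step 15: P1: load  L7  ⟶  SSII  (L7)  txn=BusRd+Flush  M[L7]=66
step 16: P2: load  L7  ⟶  SSSI  (L7)  txn=BusRd  M[L7]=66
step 17: P3: store L7 := 32  ⟶  IIIM  (L7)  txn=BusRdX  M[L7]=66
step 18: P3: store L1 := 95  ⟶  IIIM  (L1)  txn=BusRdX  M[L1]=50
step 19: P2: load  L7  ⟶  IISS  (L7)  txn=BusRd+Flush  M[L7]=32
step 20: P0: load  L7  ⟶  SISS  (L7)  txn=BusRd  M[L7]=32
step 21: P3: load  L7  ⟶  SISS  (L7)  txn=∅  M[L7]=32
step 22: P3: store L7 := 4  ⟶  IIIM  (L7)  txn=BusRdX  M[L7]=32
step 23: P1: load  L1  ⟶  ISIS  (L1)  txn=BusRd+Flush  M[L1]=95
step 24: P3: store L7 := 99  ⟶  IIIM  (L7)  txn=∅  M[L7]=32
step 25: P3: load  L5  ⟶  IIIS  (L5)  txn=BusRd  M[L5]=10
step 26: P1: store L4 := 38  ⟶  IMII  (L4)  txn=BusRdX  M[L4]=20
step 27: P0: store L7 := 76  ⟶  MIII  (L7)  txn=BusRdX+Flush  M[L7]=99
step 28: P2: load  L7  ⟶  SISI  (L7)  txn=BusRd+Flush  M[L7]=76

bus = BusRd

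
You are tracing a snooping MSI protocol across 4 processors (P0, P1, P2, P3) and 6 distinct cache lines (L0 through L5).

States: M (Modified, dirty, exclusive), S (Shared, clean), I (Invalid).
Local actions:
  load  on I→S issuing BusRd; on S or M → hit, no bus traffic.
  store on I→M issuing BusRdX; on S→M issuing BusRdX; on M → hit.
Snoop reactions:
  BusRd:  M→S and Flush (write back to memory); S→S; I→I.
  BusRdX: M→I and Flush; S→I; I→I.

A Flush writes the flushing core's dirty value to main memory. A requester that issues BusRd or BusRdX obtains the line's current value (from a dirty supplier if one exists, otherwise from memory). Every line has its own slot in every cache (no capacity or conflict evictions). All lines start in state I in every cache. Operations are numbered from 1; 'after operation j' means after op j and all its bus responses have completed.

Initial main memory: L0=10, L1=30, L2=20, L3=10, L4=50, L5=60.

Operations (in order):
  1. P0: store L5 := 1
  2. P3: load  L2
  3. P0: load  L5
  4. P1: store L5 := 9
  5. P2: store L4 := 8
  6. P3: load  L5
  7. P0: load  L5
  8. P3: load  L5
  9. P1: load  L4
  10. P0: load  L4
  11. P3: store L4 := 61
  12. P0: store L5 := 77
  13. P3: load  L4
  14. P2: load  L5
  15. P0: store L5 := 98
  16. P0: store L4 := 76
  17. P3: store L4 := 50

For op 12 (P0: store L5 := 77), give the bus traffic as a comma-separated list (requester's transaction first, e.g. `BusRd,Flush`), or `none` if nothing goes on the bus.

bus = BusRdX

1. P0: store L5 := 1  bus=[BusRdX]  L5: P0=M P1=I P2=I P3=I  mem[L5]=60
2. P3: load  L2  bus=[BusRd]  L2: P0=I P1=I P2=I P3=S  mem[L2]=20
3. P0: load  L5  bus=[-]  L5: P0=M P1=I P2=I P3=I  mem[L5]=60
4. P1: store L5 := 9  bus=[BusRdX,Flush]  L5: P0=I P1=M P2=I P3=I  mem[L5]=1
5. P2: store L4 := 8  bus=[BusRdX]  L4: P0=I P1=I P2=M P3=I  mem[L4]=50
6. P3: load  L5  bus=[BusRd,Flush]  L5: P0=I P1=S P2=I P3=S  mem[L5]=9
7. P0: load  L5  bus=[BusRd]  L5: P0=S P1=S P2=I P3=S  mem[L5]=9
8. P3: load  L5  bus=[-]  L5: P0=S P1=S P2=I P3=S  mem[L5]=9
9. P1: load  L4  bus=[BusRd,Flush]  L4: P0=I P1=S P2=S P3=I  mem[L4]=8
10. P0: load  L4  bus=[BusRd]  L4: P0=S P1=S P2=S P3=I  mem[L4]=8
11. P3: store L4 := 61  bus=[BusRdX]  L4: P0=I P1=I P2=I P3=M  mem[L4]=8
12. P0: store L5 := 77  bus=[BusRdX]  L5: P0=M P1=I P2=I P3=I  mem[L5]=9
13. P3: load  L4  bus=[-]  L4: P0=I P1=I P2=I P3=M  mem[L4]=8
14. P2: load  L5  bus=[BusRd,Flush]  L5: P0=S P1=I P2=S P3=I  mem[L5]=77
15. P0: store L5 := 98  bus=[BusRdX]  L5: P0=M P1=I P2=I P3=I  mem[L5]=77
16. P0: store L4 := 76  bus=[BusRdX,Flush]  L4: P0=M P1=I P2=I P3=I  mem[L4]=61
17. P3: store L4 := 50  bus=[BusRdX,Flush]  L4: P0=I P1=I P2=I P3=M  mem[L4]=76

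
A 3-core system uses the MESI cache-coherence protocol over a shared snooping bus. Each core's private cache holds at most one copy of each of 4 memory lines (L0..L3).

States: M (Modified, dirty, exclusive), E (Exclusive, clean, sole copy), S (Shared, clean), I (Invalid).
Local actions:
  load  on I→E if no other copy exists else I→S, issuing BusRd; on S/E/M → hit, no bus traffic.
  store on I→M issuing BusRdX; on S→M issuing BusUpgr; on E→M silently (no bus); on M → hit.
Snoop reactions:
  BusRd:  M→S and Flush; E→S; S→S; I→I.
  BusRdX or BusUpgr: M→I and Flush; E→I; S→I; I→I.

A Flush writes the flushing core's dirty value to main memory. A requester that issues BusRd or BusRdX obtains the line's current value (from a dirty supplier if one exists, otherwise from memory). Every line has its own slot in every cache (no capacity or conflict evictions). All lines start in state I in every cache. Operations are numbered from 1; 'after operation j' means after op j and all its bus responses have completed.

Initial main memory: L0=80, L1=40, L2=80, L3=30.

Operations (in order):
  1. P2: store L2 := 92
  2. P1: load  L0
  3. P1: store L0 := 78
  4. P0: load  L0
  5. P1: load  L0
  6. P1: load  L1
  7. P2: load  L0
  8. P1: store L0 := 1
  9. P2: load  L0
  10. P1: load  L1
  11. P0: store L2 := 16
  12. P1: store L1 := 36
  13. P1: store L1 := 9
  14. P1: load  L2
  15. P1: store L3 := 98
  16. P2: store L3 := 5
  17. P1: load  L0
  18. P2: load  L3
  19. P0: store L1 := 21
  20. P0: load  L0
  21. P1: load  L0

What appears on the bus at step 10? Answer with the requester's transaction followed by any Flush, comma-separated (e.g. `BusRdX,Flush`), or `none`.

bus = none

[1] P2: store L2 := 92 | P0:I, P1:I, P2:M(92) | bus: BusRdX
[2] P1: load  L0 | P0:I, P1:E(80), P2:I | bus: BusRd
[3] P1: store L0 := 78 | P0:I, P1:M(78), P2:I | bus: none
[4] P0: load  L0 | P0:S(78), P1:S(78), P2:I | bus: BusRd,Flush
[5] P1: load  L0 | P0:S(78), P1:S(78), P2:I | bus: none
[6] P1: load  L1 | P0:I, P1:E(40), P2:I | bus: BusRd
[7] P2: load  L0 | P0:S(78), P1:S(78), P2:S(78) | bus: BusRd
[8] P1: store L0 := 1 | P0:I, P1:M(1), P2:I | bus: BusUpgr
[9] P2: load  L0 | P0:I, P1:S(1), P2:S(1) | bus: BusRd,Flush
[10] P1: load  L1 | P0:I, P1:E(40), P2:I | bus: none
[11] P0: store L2 := 16 | P0:M(16), P1:I, P2:I | bus: BusRdX,Flush
[12] P1: store L1 := 36 | P0:I, P1:M(36), P2:I | bus: none
[13] P1: store L1 := 9 | P0:I, P1:M(9), P2:I | bus: none
[14] P1: load  L2 | P0:S(16), P1:S(16), P2:I | bus: BusRd,Flush
[15] P1: store L3 := 98 | P0:I, P1:M(98), P2:I | bus: BusRdX
[16] P2: store L3 := 5 | P0:I, P1:I, P2:M(5) | bus: BusRdX,Flush
[17] P1: load  L0 | P0:I, P1:S(1), P2:S(1) | bus: none
[18] P2: load  L3 | P0:I, P1:I, P2:M(5) | bus: none
[19] P0: store L1 := 21 | P0:M(21), P1:I, P2:I | bus: BusRdX,Flush
[20] P0: load  L0 | P0:S(1), P1:S(1), P2:S(1) | bus: BusRd
[21] P1: load  L0 | P0:S(1), P1:S(1), P2:S(1) | bus: none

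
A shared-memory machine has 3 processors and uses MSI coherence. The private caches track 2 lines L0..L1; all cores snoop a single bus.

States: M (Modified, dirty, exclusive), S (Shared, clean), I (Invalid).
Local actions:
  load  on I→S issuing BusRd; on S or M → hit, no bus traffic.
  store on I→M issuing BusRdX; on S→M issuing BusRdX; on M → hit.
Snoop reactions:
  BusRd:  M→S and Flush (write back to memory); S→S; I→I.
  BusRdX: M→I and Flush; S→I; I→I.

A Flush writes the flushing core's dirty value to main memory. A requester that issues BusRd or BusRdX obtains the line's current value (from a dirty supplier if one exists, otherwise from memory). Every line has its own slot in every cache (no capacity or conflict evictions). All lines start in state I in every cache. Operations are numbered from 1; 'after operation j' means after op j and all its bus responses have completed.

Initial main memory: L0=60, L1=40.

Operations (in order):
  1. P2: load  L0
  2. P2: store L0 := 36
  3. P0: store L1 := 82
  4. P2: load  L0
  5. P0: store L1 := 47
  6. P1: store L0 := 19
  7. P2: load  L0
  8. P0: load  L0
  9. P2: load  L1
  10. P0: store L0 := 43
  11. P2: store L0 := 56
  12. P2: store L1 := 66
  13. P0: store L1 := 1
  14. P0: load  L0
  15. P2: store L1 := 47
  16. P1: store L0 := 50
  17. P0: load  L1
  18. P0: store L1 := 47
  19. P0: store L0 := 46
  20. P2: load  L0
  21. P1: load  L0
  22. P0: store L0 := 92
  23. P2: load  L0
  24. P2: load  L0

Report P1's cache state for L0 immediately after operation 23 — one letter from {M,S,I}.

state = I

1. P2: load  L0  bus=[BusRd]  L0: P0=I P1=I P2=S  mem[L0]=60
2. P2: store L0 := 36  bus=[BusRdX]  L0: P0=I P1=I P2=M  mem[L0]=60
3. P0: store L1 := 82  bus=[BusRdX]  L1: P0=M P1=I P2=I  mem[L1]=40
4. P2: load  L0  bus=[-]  L0: P0=I P1=I P2=M  mem[L0]=60
5. P0: store L1 := 47  bus=[-]  L1: P0=M P1=I P2=I  mem[L1]=40
6. P1: store L0 := 19  bus=[BusRdX,Flush]  L0: P0=I P1=M P2=I  mem[L0]=36
7. P2: load  L0  bus=[BusRd,Flush]  L0: P0=I P1=S P2=S  mem[L0]=19
8. P0: load  L0  bus=[BusRd]  L0: P0=S P1=S P2=S  mem[L0]=19
9. P2: load  L1  bus=[BusRd,Flush]  L1: P0=S P1=I P2=S  mem[L1]=47
10. P0: store L0 := 43  bus=[BusRdX]  L0: P0=M P1=I P2=I  mem[L0]=19
11. P2: store L0 := 56  bus=[BusRdX,Flush]  L0: P0=I P1=I P2=M  mem[L0]=43
12. P2: store L1 := 66  bus=[BusRdX]  L1: P0=I P1=I P2=M  mem[L1]=47
13. P0: store L1 := 1  bus=[BusRdX,Flush]  L1: P0=M P1=I P2=I  mem[L1]=66
14. P0: load  L0  bus=[BusRd,Flush]  L0: P0=S P1=I P2=S  mem[L0]=56
15. P2: store L1 := 47  bus=[BusRdX,Flush]  L1: P0=I P1=I P2=M  mem[L1]=1
16. P1: store L0 := 50  bus=[BusRdX]  L0: P0=I P1=M P2=I  mem[L0]=56
17. P0: load  L1  bus=[BusRd,Flush]  L1: P0=S P1=I P2=S  mem[L1]=47
18. P0: store L1 := 47  bus=[BusRdX]  L1: P0=M P1=I P2=I  mem[L1]=47
19. P0: store L0 := 46  bus=[BusRdX,Flush]  L0: P0=M P1=I P2=I  mem[L0]=50
20. P2: load  L0  bus=[BusRd,Flush]  L0: P0=S P1=I P2=S  mem[L0]=46
21. P1: load  L0  bus=[BusRd]  L0: P0=S P1=S P2=S  mem[L0]=46
22. P0: store L0 := 92  bus=[BusRdX]  L0: P0=M P1=I P2=I  mem[L0]=46
23. P2: load  L0  bus=[BusRd,Flush]  L0: P0=S P1=I P2=S  mem[L0]=92
24. P2: load  L0  bus=[-]  L0: P0=S P1=I P2=S  mem[L0]=92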